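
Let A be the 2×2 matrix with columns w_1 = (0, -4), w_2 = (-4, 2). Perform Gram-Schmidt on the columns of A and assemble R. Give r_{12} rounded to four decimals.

r_{12} = -2.0000

w_1 = (0, -4); ‖w_1‖ = 4.0000, so e_1 = (0.0000, -1.0000).
r_{12} = e_1·w_2 = -2.0000.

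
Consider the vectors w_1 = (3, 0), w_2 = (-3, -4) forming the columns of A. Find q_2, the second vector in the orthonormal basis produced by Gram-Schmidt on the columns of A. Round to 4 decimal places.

q_2 = (0.0000, -1.0000)

w_1 = (3, 0); ‖w_1‖ = 3.0000, so q_1 = (1.0000, 0.0000).
q_1·w_2 = 1.0000·(-3) + 0.0000·(-4) = -3.0000.
u_2 = w_2 + 3.0000·q_1 = (0.0000, -4.0000).
‖u_2‖ = 4.0000, so q_2 = (0.0000, -1.0000).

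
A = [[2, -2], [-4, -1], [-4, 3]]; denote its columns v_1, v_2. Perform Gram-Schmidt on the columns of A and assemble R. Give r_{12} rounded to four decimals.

q_1 = v_1/‖v_1‖ = (2, -4, -4)/6.0000 = (0.3333, -0.6667, -0.6667).
r_{12} = q_1·v_2 = -2.0000.

r_{12} = -2.0000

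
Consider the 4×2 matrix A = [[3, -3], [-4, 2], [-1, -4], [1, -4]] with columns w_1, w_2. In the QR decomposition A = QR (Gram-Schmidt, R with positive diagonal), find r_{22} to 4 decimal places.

r_{22} = 5.8563

w_1 = (3, -4, -1, 1); ‖w_1‖ = 5.1962, so q_1 = (0.5774, -0.7698, -0.1925, 0.1925).
q_1·w_2 = 0.5774·(-3) + (-0.7698)·2 + (-0.1925)·(-4) + 0.1925·(-4) = -3.2717.
u_2 = w_2 + 3.2717·q_1 = (-1.1111, -0.5185, -4.6296, -3.3704).
r_{22} = ‖u_2‖ = 5.8563.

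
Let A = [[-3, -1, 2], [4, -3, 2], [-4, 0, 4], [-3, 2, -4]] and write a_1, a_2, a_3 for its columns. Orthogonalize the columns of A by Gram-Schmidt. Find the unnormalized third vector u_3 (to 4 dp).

e_1 = a_1/‖a_1‖ = (-3, 4, -4, -3)/7.0711 = (-0.4243, 0.5657, -0.5657, -0.4243).
r_{12} = e_1·a_2 = -2.1213.
u_2 = a_2 + 2.1213·e_1 = (-1.9000, -1.8000, -1.2000, 1.1000).
‖u_2‖ = 3.0822, so e_2 = (-0.6164, -0.5840, -0.3893, 0.3569).
r_{13} = e_1·a_3 = -0.2828; r_{23} = e_2·a_3 = -5.3858.
u_3 = a_3 + 0.2828·e_1 + 5.3858·e_2 = (-1.4400, -0.9853, 1.7432, -2.1979).

u_3 = (-1.4400, -0.9853, 1.7432, -2.1979)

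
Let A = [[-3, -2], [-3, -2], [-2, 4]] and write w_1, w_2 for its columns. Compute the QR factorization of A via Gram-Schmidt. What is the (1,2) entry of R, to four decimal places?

r_{12} = 0.8528

w_1 = (-3, -3, -2); ‖w_1‖ = 4.6904, so q_1 = (-0.6396, -0.6396, -0.4264).
r_{12} = q_1·w_2 = 0.8528.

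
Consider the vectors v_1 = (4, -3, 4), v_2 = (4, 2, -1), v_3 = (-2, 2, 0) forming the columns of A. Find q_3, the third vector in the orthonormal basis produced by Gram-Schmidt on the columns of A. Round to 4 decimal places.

v_1 = (4, -3, 4); ‖v_1‖ = 6.4031, so q_1 = (0.6247, -0.4685, 0.6247).
q_1·v_2 = 0.6247·4 + (-0.4685)·2 + 0.6247·(-1) = 0.9370.
u_2 = v_2 − 0.9370·q_1 = (3.4146, 2.4390, -1.5854).
‖u_2‖ = 4.4857, so q_2 = (0.7612, 0.5437, -0.3534).
q_1·v_3 = 0.6247·(-2) + (-0.4685)·2 + 0.6247·0 = -2.1864; q_2·v_3 = 0.7612·(-2) + 0.5437·2 + (-0.3534)·0 = -0.4350.
u_3 = v_3 + 2.1864·q_1 + 0.4350·q_2 = (-0.3030, 1.2121, 1.2121).
‖u_3‖ = 1.7408, so q_3 = (-0.1741, 0.6963, 0.6963).

q_3 = (-0.1741, 0.6963, 0.6963)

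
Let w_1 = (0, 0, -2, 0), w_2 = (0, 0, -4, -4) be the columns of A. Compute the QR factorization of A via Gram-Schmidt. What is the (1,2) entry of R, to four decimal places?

r_{12} = 4.0000

e_1 = w_1/‖w_1‖ = (0, 0, -2, 0)/2.0000 = (0.0000, 0.0000, -1.0000, 0.0000).
r_{12} = e_1·w_2 = 4.0000.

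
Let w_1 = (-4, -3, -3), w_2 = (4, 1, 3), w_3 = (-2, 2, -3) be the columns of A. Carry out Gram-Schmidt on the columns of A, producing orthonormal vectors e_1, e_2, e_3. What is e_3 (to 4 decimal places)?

e_3 = (0.6000, 0.0000, -0.8000)

w_1 = (-4, -3, -3); ‖w_1‖ = 5.8310, so e_1 = (-0.6860, -0.5145, -0.5145).
e_1·w_2 = (-0.6860)·4 + (-0.5145)·1 + (-0.5145)·3 = -4.8020.
u_2 = w_2 + 4.8020·e_1 = (0.7059, -1.4706, 0.5294).
‖u_2‖ = 1.7150, so e_2 = (0.4116, -0.8575, 0.3087).
e_1·w_3 = (-0.6860)·(-2) + (-0.5145)·2 + (-0.5145)·(-3) = 1.8865; e_2·w_3 = 0.4116·(-2) + (-0.8575)·2 + 0.3087·(-3) = -3.4643.
u_3 = w_3 − 1.8865·e_1 + 3.4643·e_2 = (0.7200, 0.0000, -0.9600).
‖u_3‖ = 1.2000, so e_3 = (0.6000, 0.0000, -0.8000).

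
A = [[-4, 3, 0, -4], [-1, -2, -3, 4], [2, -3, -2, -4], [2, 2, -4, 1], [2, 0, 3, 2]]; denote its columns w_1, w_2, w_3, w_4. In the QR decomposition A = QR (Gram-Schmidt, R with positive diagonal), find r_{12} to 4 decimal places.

e_1 = w_1/‖w_1‖ = (-4, -1, 2, 2, 2)/5.3852 = (-0.7428, -0.1857, 0.3714, 0.3714, 0.3714).
r_{12} = e_1·w_2 = -2.2283.

r_{12} = -2.2283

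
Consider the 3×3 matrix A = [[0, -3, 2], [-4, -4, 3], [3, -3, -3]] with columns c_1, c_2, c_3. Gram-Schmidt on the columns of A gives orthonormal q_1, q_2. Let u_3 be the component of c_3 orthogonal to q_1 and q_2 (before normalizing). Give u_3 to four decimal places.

c_1 = (0, -4, 3); ‖c_1‖ = 5.0000, so q_1 = (0.0000, -0.8000, 0.6000).
q_1·c_2 = 0.0000·(-3) + (-0.8000)·(-4) + 0.6000·(-3) = 1.4000.
u_2 = c_2 − 1.4000·q_1 = (-3.0000, -2.8800, -3.8400).
‖u_2‖ = 5.6604, so q_2 = (-0.5300, -0.5088, -0.6784).
q_1·c_3 = 0.0000·2 + (-0.8000)·3 + 0.6000·(-3) = -4.2000; q_2·c_3 = (-0.5300)·2 + (-0.5088)·3 + (-0.6784)·(-3) = -0.5512.
u_3 = c_3 + 4.2000·q_1 + 0.5512·q_2 = (1.7079, -0.6404, -0.8539).

u_3 = (1.7079, -0.6404, -0.8539)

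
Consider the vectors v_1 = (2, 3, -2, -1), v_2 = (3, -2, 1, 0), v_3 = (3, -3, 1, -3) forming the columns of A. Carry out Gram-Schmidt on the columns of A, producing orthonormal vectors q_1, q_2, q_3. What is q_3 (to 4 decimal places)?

q_3 = (-0.1501, -0.2433, -0.0362, -0.9576)

v_1 = (2, 3, -2, -1); ‖v_1‖ = 4.2426, so q_1 = (0.4714, 0.7071, -0.4714, -0.2357).
q_1·v_2 = 0.4714·3 + 0.7071·(-2) + (-0.4714)·1 + (-0.2357)·0 = -0.4714.
u_2 = v_2 + 0.4714·q_1 = (3.2222, -1.6667, 0.7778, -0.1111).
‖u_2‖ = 3.7118, so q_2 = (0.8681, -0.4490, 0.2095, -0.0299).
q_1·v_3 = 0.4714·3 + 0.7071·(-3) + (-0.4714)·1 + (-0.2357)·(-3) = -0.4714; q_2·v_3 = 0.8681·3 + (-0.4490)·(-3) + 0.2095·1 + (-0.0299)·(-3) = 4.2507.
u_3 = v_3 + 0.4714·q_1 − 4.2507·q_2 = (-0.4677, -0.7581, -0.1129, -2.9839).
‖u_3‖ = 3.1160, so q_3 = (-0.1501, -0.2433, -0.0362, -0.9576).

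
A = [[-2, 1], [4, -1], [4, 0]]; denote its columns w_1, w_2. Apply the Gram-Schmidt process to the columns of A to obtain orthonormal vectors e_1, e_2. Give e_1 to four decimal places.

w_1 = (-2, 4, 4); ‖w_1‖ = 6.0000, so e_1 = (-0.3333, 0.6667, 0.6667).

e_1 = (-0.3333, 0.6667, 0.6667)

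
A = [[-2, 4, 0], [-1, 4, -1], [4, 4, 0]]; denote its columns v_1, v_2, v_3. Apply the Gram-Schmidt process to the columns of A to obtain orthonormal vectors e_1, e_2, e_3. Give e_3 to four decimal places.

e_3 = (0.6350, -0.7620, 0.1270)

v_1 = (-2, -1, 4); ‖v_1‖ = 4.5826, so e_1 = (-0.4364, -0.2182, 0.8729).
e_1·v_2 = (-0.4364)·4 + (-0.2182)·4 + 0.8729·4 = 0.8729.
u_2 = v_2 − 0.8729·e_1 = (4.3810, 4.1905, 3.2381).
‖u_2‖ = 6.8730, so e_2 = (0.6374, 0.6097, 0.4711).
e_1·v_3 = (-0.4364)·0 + (-0.2182)·(-1) + 0.8729·0 = 0.2182; e_2·v_3 = 0.6374·0 + 0.6097·(-1) + 0.4711·0 = -0.6097.
u_3 = v_3 − 0.2182·e_1 + 0.6097·e_2 = (0.4839, -0.5806, 0.0968).
‖u_3‖ = 0.7620, so e_3 = (0.6350, -0.7620, 0.1270).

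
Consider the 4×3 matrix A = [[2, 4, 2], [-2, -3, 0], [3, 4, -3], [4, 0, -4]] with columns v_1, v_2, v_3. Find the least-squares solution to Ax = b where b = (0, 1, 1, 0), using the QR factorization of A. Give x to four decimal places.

x = (-0.3279, 0.2018, -0.3131)

e_1 = v_1/‖v_1‖ = (2, -2, 3, 4)/5.7446 = (0.3482, -0.3482, 0.5222, 0.6963).
r_{12} = e_1·v_2 = 4.5260.
u_2 = v_2 − 4.5260·e_1 = (2.4242, -1.4242, 1.6364, -3.1515).
‖u_2‖ = 4.5294, so e_2 = (0.5352, -0.3144, 0.3613, -0.6958).
r_{13} = e_1·v_3 = -3.6556; r_{23} = e_2·v_3 = 2.7698.
u_3 = v_3 + 3.6556·e_1 − 2.7698·e_2 = (1.7903, -0.4018, -2.0916, 0.4727).
‖u_3‖ = 2.8222, so e_3 = (0.6344, -0.1424, -0.7411, 0.1675).
Qᵀb = (0.1741, 0.0468, -0.8835).
Back-substitute: x_3 = -0.8835/2.8222 = -0.3131.
x_2 = (0.0468 − 2.7698·(-0.3131))/4.5294 = 0.2018.
x_1 = (0.1741 − 4.5260·0.2018 + 3.6556·(-0.3131))/5.7446 = -0.3279.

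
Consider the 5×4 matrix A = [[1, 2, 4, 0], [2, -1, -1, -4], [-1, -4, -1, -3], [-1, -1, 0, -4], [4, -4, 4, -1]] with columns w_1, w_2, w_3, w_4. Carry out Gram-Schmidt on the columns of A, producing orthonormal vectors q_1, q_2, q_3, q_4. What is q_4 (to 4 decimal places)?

q_4 = (-0.3740, -0.5986, -0.0746, -0.6738, 0.2057)

w_1 = (1, 2, -1, -1, 4); ‖w_1‖ = 4.7958, so q_1 = (0.2085, 0.4170, -0.2085, -0.2085, 0.8341).
q_1·w_2 = 0.2085·2 + 0.4170·(-1) + (-0.2085)·(-4) + (-0.2085)·(-1) + 0.8341·(-4) = -2.2937.
u_2 = w_2 + 2.2937·q_1 = (2.4783, -0.0435, -4.4783, -1.4783, -2.0870).
‖u_2‖ = 5.7218, so q_2 = (0.4331, -0.0076, -0.7827, -0.2584, -0.3647).
q_1·w_3 = 0.2085·4 + 0.4170·(-1) + (-0.2085)·(-1) + (-0.2085)·0 + 0.8341·4 = 3.9618; q_2·w_3 = 0.4331·4 + (-0.0076)·(-1) + (-0.7827)·(-1) + (-0.2584)·0 + (-0.3647)·4 = 1.0638.
u_3 = w_3 − 3.9618·q_1 − 1.0638·q_2 = (2.7131, -2.6441, 0.6587, 1.1009, 1.0837).
‖u_3‖ = 4.1440, so q_3 = (0.6547, -0.6381, 0.1590, 0.2657, 0.2615).
q_1·w_4 = 0.2085·0 + 0.4170·(-4) + (-0.2085)·(-3) + (-0.2085)·(-4) + 0.8341·(-1) = -1.0426; q_2·w_4 = 0.4331·0 + (-0.0076)·(-4) + (-0.7827)·(-3) + (-0.2584)·(-4) + (-0.3647)·(-1) = 3.7765; q_3·w_4 = 0.6547·0 + (-0.6381)·(-4) + 0.1590·(-3) + 0.2657·(-4) + 0.2615·(-1) = 0.7512.
u_4 = w_4 + 1.0426·q_1 − 3.7765·q_2 − 0.7512·q_3 = (-1.9101, -3.0572, -0.3810, -3.4413, 1.0506).
‖u_4‖ = 5.1075, so q_4 = (-0.3740, -0.5986, -0.0746, -0.6738, 0.2057).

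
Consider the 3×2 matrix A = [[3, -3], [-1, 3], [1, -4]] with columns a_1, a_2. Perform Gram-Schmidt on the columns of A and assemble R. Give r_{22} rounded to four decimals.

q_1 = a_1/‖a_1‖ = (3, -1, 1)/3.3166 = (0.9045, -0.3015, 0.3015).
r_{12} = q_1·a_2 = -4.8242.
u_2 = a_2 + 4.8242·q_1 = (1.3636, 1.5455, -2.5455).
r_{22} = ‖u_2‖ = 3.2753.

r_{22} = 3.2753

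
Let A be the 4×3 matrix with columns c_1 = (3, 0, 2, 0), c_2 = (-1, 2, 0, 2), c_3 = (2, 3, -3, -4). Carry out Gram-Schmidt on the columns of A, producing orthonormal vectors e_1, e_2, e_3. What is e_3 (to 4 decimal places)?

c_1 = (3, 0, 2, 0); ‖c_1‖ = 3.6056, so e_1 = (0.8321, 0.0000, 0.5547, 0.0000).
e_1·c_2 = 0.8321·(-1) + 0.0000·2 + 0.5547·0 + 0.0000·2 = -0.8321.
u_2 = c_2 + 0.8321·e_1 = (-0.3077, 2.0000, 0.4615, 2.0000).
‖u_2‖ = 2.8823, so e_2 = (-0.1068, 0.6939, 0.1601, 0.6939).
e_1·c_3 = 0.8321·2 + 0.0000·3 + 0.5547·(-3) + 0.0000·(-4) = 0.0000; e_2·c_3 = (-0.1068)·2 + 0.6939·3 + 0.1601·(-3) + 0.6939·(-4) = -1.3878.
u_3 = c_3 + 0.0000·e_1 + 1.3878·e_2 = (1.8519, 3.9630, -2.7778, -3.0370).
‖u_3‖ = 6.0062, so e_3 = (0.3083, 0.6598, -0.4625, -0.5057).

e_3 = (0.3083, 0.6598, -0.4625, -0.5057)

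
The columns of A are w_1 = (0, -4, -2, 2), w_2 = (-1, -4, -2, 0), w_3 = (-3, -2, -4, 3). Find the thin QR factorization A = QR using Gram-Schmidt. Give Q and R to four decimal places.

w_1 = (0, -4, -2, 2); ‖w_1‖ = 4.8990, so q_1 = (0.0000, -0.8165, -0.4082, 0.4082).
q_1·w_2 = 0.0000·(-1) + (-0.8165)·(-4) + (-0.4082)·(-2) + 0.4082·0 = 4.0825.
u_2 = w_2 − 4.0825·q_1 = (-1.0000, -0.6667, -0.3333, -1.6667).
‖u_2‖ = 2.0817, so q_2 = (-0.4804, -0.3203, -0.1601, -0.8006).
q_1·w_3 = 0.0000·(-3) + (-0.8165)·(-2) + (-0.4082)·(-4) + 0.4082·3 = 4.4907; q_2·w_3 = (-0.4804)·(-3) + (-0.3203)·(-2) + (-0.1601)·(-4) + (-0.8006)·3 = 0.3203.
u_3 = w_3 − 4.4907·q_1 − 0.3203·q_2 = (-2.8462, 1.7692, -2.1154, 1.4231).
‖u_3‖ = 4.2108, so q_3 = (-0.6759, 0.4202, -0.5024, 0.3380).

Q = [[0.0000, -0.4804, -0.6759], [-0.8165, -0.3203, 0.4202], [-0.4082, -0.1601, -0.5024], [0.4082, -0.8006, 0.3380]], R = [[4.8990, 4.0825, 4.4907], [0.0000, 2.0817, 0.3203], [0.0000, 0.0000, 4.2108]]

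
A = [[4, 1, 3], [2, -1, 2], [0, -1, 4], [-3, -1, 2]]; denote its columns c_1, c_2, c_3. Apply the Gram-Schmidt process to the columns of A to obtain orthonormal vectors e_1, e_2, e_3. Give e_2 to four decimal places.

e_2 = (0.1752, -0.7592, -0.5645, -0.2725)

c_1 = (4, 2, 0, -3); ‖c_1‖ = 5.3852, so e_1 = (0.7428, 0.3714, 0.0000, -0.5571).
e_1·c_2 = 0.7428·1 + 0.3714·(-1) + 0.0000·(-1) + (-0.5571)·(-1) = 0.9285.
u_2 = c_2 − 0.9285·e_1 = (0.3103, -1.3448, -1.0000, -0.4828).
‖u_2‖ = 1.7714, so e_2 = (0.1752, -0.7592, -0.5645, -0.2725).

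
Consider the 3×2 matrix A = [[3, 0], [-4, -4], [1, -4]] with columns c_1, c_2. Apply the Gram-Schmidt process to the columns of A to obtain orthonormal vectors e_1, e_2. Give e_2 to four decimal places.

c_1 = (3, -4, 1); ‖c_1‖ = 5.0990, so e_1 = (0.5883, -0.7845, 0.1961).
e_1·c_2 = 0.5883·0 + (-0.7845)·(-4) + 0.1961·(-4) = 2.3534.
u_2 = c_2 − 2.3534·e_1 = (-1.3846, -2.1538, -4.4615).
‖u_2‖ = 5.1441, so e_2 = (-0.2692, -0.4187, -0.8673).

e_2 = (-0.2692, -0.4187, -0.8673)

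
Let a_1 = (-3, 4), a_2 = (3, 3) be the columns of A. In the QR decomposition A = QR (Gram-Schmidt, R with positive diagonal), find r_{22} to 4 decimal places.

r_{22} = 4.2000

q_1 = a_1/‖a_1‖ = (-3, 4)/5.0000 = (-0.6000, 0.8000).
r_{12} = q_1·a_2 = 0.6000.
u_2 = a_2 − 0.6000·q_1 = (3.3600, 2.5200).
r_{22} = ‖u_2‖ = 4.2000.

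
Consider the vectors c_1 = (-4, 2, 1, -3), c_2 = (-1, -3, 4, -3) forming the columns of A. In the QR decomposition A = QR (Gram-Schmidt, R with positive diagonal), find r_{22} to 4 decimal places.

c_1 = (-4, 2, 1, -3); ‖c_1‖ = 5.4772, so q_1 = (-0.7303, 0.3651, 0.1826, -0.5477).
q_1·c_2 = (-0.7303)·(-1) + 0.3651·(-3) + 0.1826·4 + (-0.5477)·(-3) = 2.0083.
u_2 = c_2 − 2.0083·q_1 = (0.4667, -3.7333, 3.6333, -1.9000).
r_{22} = ‖u_2‖ = 5.5648.

r_{22} = 5.5648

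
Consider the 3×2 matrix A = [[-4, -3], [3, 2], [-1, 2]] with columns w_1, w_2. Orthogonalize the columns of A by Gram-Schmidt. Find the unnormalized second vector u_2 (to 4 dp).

w_1 = (-4, 3, -1); ‖w_1‖ = 5.0990, so q_1 = (-0.7845, 0.5883, -0.1961).
q_1·w_2 = (-0.7845)·(-3) + 0.5883·2 + (-0.1961)·2 = 3.1379.
u_2 = w_2 − 3.1379·q_1 = (-0.5385, 0.1538, 2.6154).

u_2 = (-0.5385, 0.1538, 2.6154)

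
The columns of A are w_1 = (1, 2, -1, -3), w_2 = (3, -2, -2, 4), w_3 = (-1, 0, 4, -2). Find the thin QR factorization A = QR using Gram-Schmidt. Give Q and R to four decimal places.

Q = [[0.2582, 0.7477, 0.6072], [0.5164, -0.1068, -0.1907], [-0.2582, -0.5474, 0.7512], [-0.7746, 0.3605, -0.1751]], R = [[3.8730, -2.8402, 0.2582], [0.0000, 4.9933, -3.6582], [0.0000, 0.0000, 2.7479]]

w_1 = (1, 2, -1, -3); ‖w_1‖ = 3.8730, so q_1 = (0.2582, 0.5164, -0.2582, -0.7746).
q_1·w_2 = 0.2582·3 + 0.5164·(-2) + (-0.2582)·(-2) + (-0.7746)·4 = -2.8402.
u_2 = w_2 + 2.8402·q_1 = (3.7333, -0.5333, -2.7333, 1.8000).
‖u_2‖ = 4.9933, so q_2 = (0.7477, -0.1068, -0.5474, 0.3605).
q_1·w_3 = 0.2582·(-1) + 0.5164·0 + (-0.2582)·4 + (-0.7746)·(-2) = 0.2582; q_2·w_3 = 0.7477·(-1) + (-0.1068)·0 + (-0.5474)·4 + 0.3605·(-2) = -3.6582.
u_3 = w_3 − 0.2582·q_1 + 3.6582·q_2 = (1.6684, -0.5241, 2.0642, -0.4813).
‖u_3‖ = 2.7479, so q_3 = (0.6072, -0.1907, 0.7512, -0.1751).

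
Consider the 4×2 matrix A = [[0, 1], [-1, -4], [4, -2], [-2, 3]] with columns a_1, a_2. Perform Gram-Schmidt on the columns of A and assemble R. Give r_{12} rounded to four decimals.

a_1 = (0, -1, 4, -2); ‖a_1‖ = 4.5826, so e_1 = (0.0000, -0.2182, 0.8729, -0.4364).
r_{12} = e_1·a_2 = -2.1822.

r_{12} = -2.1822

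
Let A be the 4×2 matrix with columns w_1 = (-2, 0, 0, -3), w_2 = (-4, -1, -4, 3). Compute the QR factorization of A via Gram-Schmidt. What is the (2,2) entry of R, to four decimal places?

r_{22} = 6.4748

w_1 = (-2, 0, 0, -3); ‖w_1‖ = 3.6056, so e_1 = (-0.5547, 0.0000, 0.0000, -0.8321).
e_1·w_2 = (-0.5547)·(-4) + 0.0000·(-1) + 0.0000·(-4) + (-0.8321)·3 = -0.2774.
u_2 = w_2 + 0.2774·e_1 = (-4.1538, -1.0000, -4.0000, 2.7692).
r_{22} = ‖u_2‖ = 6.4748.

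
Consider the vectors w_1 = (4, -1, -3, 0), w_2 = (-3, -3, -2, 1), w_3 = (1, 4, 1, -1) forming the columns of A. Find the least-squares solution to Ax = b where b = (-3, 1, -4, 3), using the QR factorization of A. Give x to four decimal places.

x = (0.4633, 2.3578, 1.9911)

q_1 = w_1/‖w_1‖ = (4, -1, -3, 0)/5.0990 = (0.7845, -0.1961, -0.5883, 0.0000).
r_{12} = q_1·w_2 = -0.5883.
u_2 = w_2 + 0.5883·q_1 = (-2.5385, -3.1154, -2.3462, 1.0000).
‖u_2‖ = 4.7596, so q_2 = (-0.5333, -0.6545, -0.4929, 0.2101).
r_{13} = q_1·w_3 = -0.5883; r_{23} = q_2·w_3 = -3.8546.
u_3 = w_3 + 0.5883·q_1 + 3.8546·q_2 = (-0.5942, 1.3616, -1.2462, -0.1902).
‖u_3‖ = 1.9484, so q_3 = (-0.3050, 0.6988, -0.6396, -0.0976).
Qᵀb = (-0.1961, 3.5475, 3.8794).
Back-substitute: x_3 = 3.8794/1.9484 = 1.9911.
x_2 = (3.5475 + 3.8546·1.9911)/4.7596 = 2.3578.
x_1 = (-0.1961 + 0.5883·2.3578 + 0.5883·1.9911)/5.0990 = 0.4633.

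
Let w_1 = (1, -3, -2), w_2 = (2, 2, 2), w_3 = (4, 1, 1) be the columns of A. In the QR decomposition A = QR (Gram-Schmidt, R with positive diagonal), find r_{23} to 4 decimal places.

w_1 = (1, -3, -2); ‖w_1‖ = 3.7417, so e_1 = (0.2673, -0.8018, -0.5345).
e_1·w_2 = 0.2673·2 + (-0.8018)·2 + (-0.5345)·2 = -2.1381.
u_2 = w_2 + 2.1381·e_1 = (2.5714, 0.2857, 0.8571).
‖u_2‖ = 2.7255, so e_2 = (0.9435, 0.1048, 0.3145).
r_{23} = e_2·w_3 = 4.1931.

r_{23} = 4.1931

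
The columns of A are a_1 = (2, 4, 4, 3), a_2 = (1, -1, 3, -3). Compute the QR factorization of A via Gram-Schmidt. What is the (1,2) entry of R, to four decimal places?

r_{12} = 0.1491

a_1 = (2, 4, 4, 3); ‖a_1‖ = 6.7082, so q_1 = (0.2981, 0.5963, 0.5963, 0.4472).
r_{12} = q_1·a_2 = 0.1491.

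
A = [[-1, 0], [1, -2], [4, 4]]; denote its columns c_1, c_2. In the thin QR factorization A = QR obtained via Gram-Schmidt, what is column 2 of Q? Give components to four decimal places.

c_1 = (-1, 1, 4); ‖c_1‖ = 4.2426, so q_1 = (-0.2357, 0.2357, 0.9428).
q_1·c_2 = (-0.2357)·0 + 0.2357·(-2) + 0.9428·4 = 3.2998.
u_2 = c_2 − 3.2998·q_1 = (0.7778, -2.7778, 0.8889).
‖u_2‖ = 3.0185, so q_2 = (0.2577, -0.9203, 0.2945).

q_2 = (0.2577, -0.9203, 0.2945)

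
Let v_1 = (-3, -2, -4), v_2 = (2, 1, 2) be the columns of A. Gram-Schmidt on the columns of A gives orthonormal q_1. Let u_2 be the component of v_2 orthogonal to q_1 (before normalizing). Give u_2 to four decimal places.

v_1 = (-3, -2, -4); ‖v_1‖ = 5.3852, so q_1 = (-0.5571, -0.3714, -0.7428).
q_1·v_2 = (-0.5571)·2 + (-0.3714)·1 + (-0.7428)·2 = -2.9711.
u_2 = v_2 + 2.9711·q_1 = (0.3448, -0.1034, -0.2069).

u_2 = (0.3448, -0.1034, -0.2069)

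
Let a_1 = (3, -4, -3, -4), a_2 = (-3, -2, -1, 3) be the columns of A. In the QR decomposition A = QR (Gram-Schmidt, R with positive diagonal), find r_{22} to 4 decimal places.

r_{22} = 4.5826

e_1 = a_1/‖a_1‖ = (3, -4, -3, -4)/7.0711 = (0.4243, -0.5657, -0.4243, -0.5657).
r_{12} = e_1·a_2 = -1.4142.
u_2 = a_2 + 1.4142·e_1 = (-2.4000, -2.8000, -1.6000, 2.2000).
r_{22} = ‖u_2‖ = 4.5826.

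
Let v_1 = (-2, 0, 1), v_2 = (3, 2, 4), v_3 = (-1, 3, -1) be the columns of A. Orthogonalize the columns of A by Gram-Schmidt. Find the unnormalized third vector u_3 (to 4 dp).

u_3 = (-0.5532, 3.0426, -1.1064)

v_1 = (-2, 0, 1); ‖v_1‖ = 2.2361, so e_1 = (-0.8944, 0.0000, 0.4472).
e_1·v_2 = (-0.8944)·3 + 0.0000·2 + 0.4472·4 = -0.8944.
u_2 = v_2 + 0.8944·e_1 = (2.2000, 2.0000, 4.4000).
‖u_2‖ = 5.3104, so e_2 = (0.4143, 0.3766, 0.8286).
e_1·v_3 = (-0.8944)·(-1) + 0.0000·3 + 0.4472·(-1) = 0.4472; e_2·v_3 = 0.4143·(-1) + 0.3766·3 + 0.8286·(-1) = -0.1130.
u_3 = v_3 − 0.4472·e_1 + 0.1130·e_2 = (-0.5532, 3.0426, -1.1064).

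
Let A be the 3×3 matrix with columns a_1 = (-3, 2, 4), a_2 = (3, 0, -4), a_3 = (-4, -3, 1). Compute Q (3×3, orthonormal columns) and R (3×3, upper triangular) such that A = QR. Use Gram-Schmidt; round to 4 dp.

a_1 = (-3, 2, 4); ‖a_1‖ = 5.3852, so q_1 = (-0.5571, 0.3714, 0.7428).
q_1·a_2 = (-0.5571)·3 + 0.3714·0 + 0.7428·(-4) = -4.6424.
u_2 = a_2 + 4.6424·q_1 = (0.4138, 1.7241, -0.5517).
‖u_2‖ = 1.8570, so q_2 = (0.2228, 0.9285, -0.2971).
q_1·a_3 = (-0.5571)·(-4) + 0.3714·(-3) + 0.7428·1 = 1.8570; q_2·a_3 = 0.2228·(-4) + 0.9285·(-3) + (-0.2971)·1 = -3.9739.
u_3 = a_3 − 1.8570·q_1 + 3.9739·q_2 = (-2.0800, 0.0000, -1.5600).
‖u_3‖ = 2.6000, so q_3 = (-0.8000, 0.0000, -0.6000).

Q = [[-0.5571, 0.2228, -0.8000], [0.3714, 0.9285, 0.0000], [0.7428, -0.2971, -0.6000]], R = [[5.3852, -4.6424, 1.8570], [0.0000, 1.8570, -3.9739], [0.0000, 0.0000, 2.6000]]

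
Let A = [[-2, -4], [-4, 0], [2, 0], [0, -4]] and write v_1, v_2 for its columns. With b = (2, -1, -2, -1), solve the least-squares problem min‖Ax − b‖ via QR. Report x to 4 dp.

v_1 = (-2, -4, 2, 0); ‖v_1‖ = 4.8990, so e_1 = (-0.4082, -0.8165, 0.4082, 0.0000).
e_1·v_2 = (-0.4082)·(-4) + (-0.8165)·0 + 0.4082·0 + 0.0000·(-4) = 1.6330.
u_2 = v_2 − 1.6330·e_1 = (-3.3333, 1.3333, -0.6667, -4.0000).
‖u_2‖ = 5.4160, so e_2 = (-0.6155, 0.2462, -0.1231, -0.7385).
Qᵀb = (-0.8165, -0.4924).
Back-substitute: x_2 = -0.4924/5.4160 = -0.0909.
x_1 = (-0.8165 − 1.6330·(-0.0909))/4.8990 = -0.1364.

x = (-0.1364, -0.0909)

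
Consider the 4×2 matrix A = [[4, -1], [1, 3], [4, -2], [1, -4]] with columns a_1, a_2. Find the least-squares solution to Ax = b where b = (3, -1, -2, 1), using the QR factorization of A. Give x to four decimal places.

a_1 = (4, 1, 4, 1); ‖a_1‖ = 5.8310, so q_1 = (0.6860, 0.1715, 0.6860, 0.1715).
q_1·a_2 = 0.6860·(-1) + 0.1715·3 + 0.6860·(-2) + 0.1715·(-4) = -2.2295.
u_2 = a_2 + 2.2295·q_1 = (0.5294, 3.3824, -0.4706, -3.6176).
‖u_2‖ = 5.0029, so q_2 = (0.1058, 0.6761, -0.0941, -0.7231).
Qᵀb = (0.6860, -0.8936).
Back-substitute: x_2 = -0.8936/5.0029 = -0.1786.
x_1 = (0.6860 + 2.2295·(-0.1786))/5.8310 = 0.0494.

x = (0.0494, -0.1786)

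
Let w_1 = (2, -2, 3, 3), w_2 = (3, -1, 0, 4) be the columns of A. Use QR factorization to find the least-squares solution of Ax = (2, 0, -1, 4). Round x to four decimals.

w_1 = (2, -2, 3, 3); ‖w_1‖ = 5.0990, so e_1 = (0.3922, -0.3922, 0.5883, 0.5883).
e_1·w_2 = 0.3922·3 + (-0.3922)·(-1) + 0.5883·0 + 0.5883·4 = 3.9223.
u_2 = w_2 − 3.9223·e_1 = (1.4615, 0.5385, -2.3077, 1.6923).
‖u_2‖ = 3.2581, so e_2 = (0.4486, 0.1653, -0.7083, 0.5194).
Qᵀb = (2.5495, 3.6831).
Back-substitute: x_2 = 3.6831/3.2581 = 1.1304.
x_1 = (2.5495 − 3.9223·1.1304)/5.0990 = -0.3696.

x = (-0.3696, 1.1304)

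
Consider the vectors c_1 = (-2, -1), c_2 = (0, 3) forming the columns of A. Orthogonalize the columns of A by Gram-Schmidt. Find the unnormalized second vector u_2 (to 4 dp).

c_1 = (-2, -1); ‖c_1‖ = 2.2361, so e_1 = (-0.8944, -0.4472).
e_1·c_2 = (-0.8944)·0 + (-0.4472)·3 = -1.3416.
u_2 = c_2 + 1.3416·e_1 = (-1.2000, 2.4000).

u_2 = (-1.2000, 2.4000)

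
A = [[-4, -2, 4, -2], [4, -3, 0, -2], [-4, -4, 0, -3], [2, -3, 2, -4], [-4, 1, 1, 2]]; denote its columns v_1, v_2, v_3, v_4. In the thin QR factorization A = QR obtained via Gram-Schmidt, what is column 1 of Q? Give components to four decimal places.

e_1 = (-0.4851, 0.4851, -0.4851, 0.2425, -0.4851)

v_1 = (-4, 4, -4, 2, -4); ‖v_1‖ = 8.2462, so e_1 = (-0.4851, 0.4851, -0.4851, 0.2425, -0.4851).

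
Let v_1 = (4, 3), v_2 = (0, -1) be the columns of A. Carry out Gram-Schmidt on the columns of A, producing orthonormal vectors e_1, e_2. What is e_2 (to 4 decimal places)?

e_1 = v_1/‖v_1‖ = (4, 3)/5.0000 = (0.8000, 0.6000).
r_{12} = e_1·v_2 = -0.6000.
u_2 = v_2 + 0.6000·e_1 = (0.4800, -0.6400).
‖u_2‖ = 0.8000, so e_2 = (0.6000, -0.8000).

e_2 = (0.6000, -0.8000)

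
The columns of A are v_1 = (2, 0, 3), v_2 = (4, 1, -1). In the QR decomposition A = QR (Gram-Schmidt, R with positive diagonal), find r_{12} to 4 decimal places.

e_1 = v_1/‖v_1‖ = (2, 0, 3)/3.6056 = (0.5547, 0.0000, 0.8321).
r_{12} = e_1·v_2 = 1.3868.

r_{12} = 1.3868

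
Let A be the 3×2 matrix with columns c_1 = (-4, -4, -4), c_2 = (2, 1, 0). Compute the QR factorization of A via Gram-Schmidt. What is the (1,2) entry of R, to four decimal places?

q_1 = c_1/‖c_1‖ = (-4, -4, -4)/6.9282 = (-0.5774, -0.5774, -0.5774).
r_{12} = q_1·c_2 = -1.7321.

r_{12} = -1.7321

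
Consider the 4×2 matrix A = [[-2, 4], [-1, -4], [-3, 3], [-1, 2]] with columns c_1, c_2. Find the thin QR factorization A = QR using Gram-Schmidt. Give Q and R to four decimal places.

c_1 = (-2, -1, -3, -1); ‖c_1‖ = 3.8730, so e_1 = (-0.5164, -0.2582, -0.7746, -0.2582).
e_1·c_2 = (-0.5164)·4 + (-0.2582)·(-4) + (-0.7746)·3 + (-0.2582)·2 = -3.8730.
u_2 = c_2 + 3.8730·e_1 = (2.0000, -5.0000, 0.0000, 1.0000).
‖u_2‖ = 5.4772, so e_2 = (0.3651, -0.9129, 0.0000, 0.1826).

Q = [[-0.5164, 0.3651], [-0.2582, -0.9129], [-0.7746, 0.0000], [-0.2582, 0.1826]], R = [[3.8730, -3.8730], [0.0000, 5.4772]]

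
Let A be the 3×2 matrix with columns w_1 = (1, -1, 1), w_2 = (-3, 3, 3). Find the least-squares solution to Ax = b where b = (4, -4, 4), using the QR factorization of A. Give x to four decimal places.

x = (4.0000, 0.0000)

q_1 = w_1/‖w_1‖ = (1, -1, 1)/1.7321 = (0.5774, -0.5774, 0.5774).
r_{12} = q_1·w_2 = -1.7321.
u_2 = w_2 + 1.7321·q_1 = (-2.0000, 2.0000, 4.0000).
‖u_2‖ = 4.8990, so q_2 = (-0.4082, 0.4082, 0.8165).
Qᵀb = (6.9282, 0.0000).
Back-substitute: x_2 = 0.0000/4.8990 = 0.0000.
x_1 = (6.9282 + 1.7321·0.0000)/1.7321 = 4.0000.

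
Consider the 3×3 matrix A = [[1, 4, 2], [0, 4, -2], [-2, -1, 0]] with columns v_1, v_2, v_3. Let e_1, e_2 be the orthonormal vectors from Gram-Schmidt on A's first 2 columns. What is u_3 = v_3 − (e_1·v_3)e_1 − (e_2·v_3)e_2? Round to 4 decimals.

v_1 = (1, 0, -2); ‖v_1‖ = 2.2361, so e_1 = (0.4472, 0.0000, -0.8944).
e_1·v_2 = 0.4472·4 + 0.0000·4 + (-0.8944)·(-1) = 2.6833.
u_2 = v_2 − 2.6833·e_1 = (2.8000, 4.0000, 1.4000).
‖u_2‖ = 5.0794, so e_2 = (0.5512, 0.7875, 0.2756).
e_1·v_3 = 0.4472·2 + 0.0000·(-2) + (-0.8944)·0 = 0.8944; e_2·v_3 = 0.5512·2 + 0.7875·(-2) + 0.2756·0 = -0.4725.
u_3 = v_3 − 0.8944·e_1 + 0.4725·e_2 = (1.8605, -1.6279, 0.9302).

u_3 = (1.8605, -1.6279, 0.9302)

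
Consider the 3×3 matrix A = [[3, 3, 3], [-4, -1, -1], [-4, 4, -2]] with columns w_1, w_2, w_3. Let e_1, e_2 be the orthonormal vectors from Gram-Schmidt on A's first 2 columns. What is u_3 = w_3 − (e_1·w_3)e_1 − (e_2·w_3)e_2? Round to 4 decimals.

u_3 = (1.0218, 1.2261, -0.4598)

w_1 = (3, -4, -4); ‖w_1‖ = 6.4031, so e_1 = (0.4685, -0.6247, -0.6247).
e_1·w_2 = 0.4685·3 + (-0.6247)·(-1) + (-0.6247)·4 = -0.4685.
u_2 = w_2 + 0.4685·e_1 = (3.2195, -1.2927, 3.7073).
‖u_2‖ = 5.0774, so e_2 = (0.6341, -0.2546, 0.7302).
e_1·w_3 = 0.4685·3 + (-0.6247)·(-1) + (-0.6247)·(-2) = 3.2796; e_2·w_3 = 0.6341·3 + (-0.2546)·(-1) + 0.7302·(-2) = 0.6965.
u_3 = w_3 − 3.2796·e_1 − 0.6965·e_2 = (1.0218, 1.2261, -0.4598).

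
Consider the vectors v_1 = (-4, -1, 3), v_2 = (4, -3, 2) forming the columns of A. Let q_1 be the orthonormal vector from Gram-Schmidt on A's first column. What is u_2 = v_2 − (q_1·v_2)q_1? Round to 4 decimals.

v_1 = (-4, -1, 3); ‖v_1‖ = 5.0990, so q_1 = (-0.7845, -0.1961, 0.5883).
q_1·v_2 = (-0.7845)·4 + (-0.1961)·(-3) + 0.5883·2 = -1.3728.
u_2 = v_2 + 1.3728·q_1 = (2.9231, -3.2692, 2.8077).

u_2 = (2.9231, -3.2692, 2.8077)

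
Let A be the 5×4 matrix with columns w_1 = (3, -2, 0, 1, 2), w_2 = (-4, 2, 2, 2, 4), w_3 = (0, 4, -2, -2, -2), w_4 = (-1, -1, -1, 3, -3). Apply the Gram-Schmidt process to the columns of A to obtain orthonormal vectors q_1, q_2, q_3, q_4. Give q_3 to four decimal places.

w_1 = (3, -2, 0, 1, 2); ‖w_1‖ = 4.2426, so q_1 = (0.7071, -0.4714, 0.0000, 0.2357, 0.4714).
q_1·w_2 = 0.7071·(-4) + (-0.4714)·2 + 0.0000·2 + 0.2357·2 + 0.4714·4 = -1.4142.
u_2 = w_2 + 1.4142·q_1 = (-3.0000, 1.3333, 2.0000, 2.3333, 4.6667).
‖u_2‖ = 6.4807, so q_2 = (-0.4629, 0.2057, 0.3086, 0.3600, 0.7201).
q_1·w_3 = 0.7071·0 + (-0.4714)·4 + 0.0000·(-2) + 0.2357·(-2) + 0.4714·(-2) = -3.2998; q_2·w_3 = (-0.4629)·0 + 0.2057·4 + 0.3086·(-2) + 0.3600·(-2) + 0.7201·(-2) = -1.9545.
u_3 = w_3 + 3.2998·q_1 + 1.9545·q_2 = (1.4286, 2.8466, -1.3968, -0.5185, 0.9630).
‖u_3‖ = 3.6457, so q_3 = (0.3919, 0.7808, -0.3831, -0.1422, 0.2641).

q_3 = (0.3919, 0.7808, -0.3831, -0.1422, 0.2641)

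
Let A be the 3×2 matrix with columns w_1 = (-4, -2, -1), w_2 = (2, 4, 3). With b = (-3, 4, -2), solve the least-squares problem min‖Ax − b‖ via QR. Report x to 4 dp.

w_1 = (-4, -2, -1); ‖w_1‖ = 4.5826, so q_1 = (-0.8729, -0.4364, -0.2182).
q_1·w_2 = (-0.8729)·2 + (-0.4364)·4 + (-0.2182)·3 = -4.1461.
u_2 = w_2 + 4.1461·q_1 = (-1.6190, 2.1905, 2.0952).
‖u_2‖ = 3.4365, so q_2 = (-0.4711, 0.6374, 0.6097).
Qᵀb = (1.3093, 2.7437).
Back-substitute: x_2 = 2.7437/3.4365 = 0.7984.
x_1 = (1.3093 + 4.1461·0.7984)/4.5826 = 1.0081.

x = (1.0081, 0.7984)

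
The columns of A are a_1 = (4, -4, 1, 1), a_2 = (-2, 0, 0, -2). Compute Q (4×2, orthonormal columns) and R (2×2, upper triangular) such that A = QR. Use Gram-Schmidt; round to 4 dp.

Q = [[0.6860, -0.3661], [-0.6860, -0.5231], [0.1715, 0.1308], [0.1715, -0.7584]], R = [[5.8310, -1.7150], [0.0000, 2.2492]]

a_1 = (4, -4, 1, 1); ‖a_1‖ = 5.8310, so e_1 = (0.6860, -0.6860, 0.1715, 0.1715).
e_1·a_2 = 0.6860·(-2) + (-0.6860)·0 + 0.1715·0 + 0.1715·(-2) = -1.7150.
u_2 = a_2 + 1.7150·e_1 = (-0.8235, -1.1765, 0.2941, -1.7059).
‖u_2‖ = 2.2492, so e_2 = (-0.3661, -0.5231, 0.1308, -0.7584).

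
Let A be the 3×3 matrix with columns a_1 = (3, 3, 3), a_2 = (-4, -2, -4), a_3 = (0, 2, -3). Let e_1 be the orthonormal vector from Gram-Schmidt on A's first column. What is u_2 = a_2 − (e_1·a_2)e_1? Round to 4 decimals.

u_2 = (-0.6667, 1.3333, -0.6667)

e_1 = a_1/‖a_1‖ = (3, 3, 3)/5.1962 = (0.5774, 0.5774, 0.5774).
r_{12} = e_1·a_2 = -5.7735.
u_2 = a_2 + 5.7735·e_1 = (-0.6667, 1.3333, -0.6667).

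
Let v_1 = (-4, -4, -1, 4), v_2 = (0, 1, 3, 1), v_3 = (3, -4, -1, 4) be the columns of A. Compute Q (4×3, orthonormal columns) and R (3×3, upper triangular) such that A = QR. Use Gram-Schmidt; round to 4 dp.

v_1 = (-4, -4, -1, 4); ‖v_1‖ = 7.0000, so e_1 = (-0.5714, -0.5714, -0.1429, 0.5714).
e_1·v_2 = (-0.5714)·0 + (-0.5714)·1 + (-0.1429)·3 + 0.5714·1 = -0.4286.
u_2 = v_2 + 0.4286·e_1 = (-0.2449, 0.7551, 2.9388, 1.2449).
‖u_2‖ = 3.2888, so e_2 = (-0.0745, 0.2296, 0.8936, 0.3785).
e_1·v_3 = (-0.5714)·3 + (-0.5714)·(-4) + (-0.1429)·(-1) + 0.5714·4 = 3.0000; e_2·v_3 = (-0.0745)·3 + 0.2296·(-4) + 0.8936·(-1) + 0.3785·4 = -0.5212.
u_3 = v_3 − 3.0000·e_1 + 0.5212·e_2 = (4.6755, -2.1660, -0.1057, 2.4830).
‖u_3‖ = 5.7209, so e_3 = (0.8173, -0.3786, -0.0185, 0.4340).

Q = [[-0.5714, -0.0745, 0.8173], [-0.5714, 0.2296, -0.3786], [-0.1429, 0.8936, -0.0185], [0.5714, 0.3785, 0.4340]], R = [[7.0000, -0.4286, 3.0000], [0.0000, 3.2888, -0.5212], [0.0000, 0.0000, 5.7209]]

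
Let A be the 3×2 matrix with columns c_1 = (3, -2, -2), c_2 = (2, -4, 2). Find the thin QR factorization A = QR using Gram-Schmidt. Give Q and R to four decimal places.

Q = [[0.7276, 0.0553], [-0.4851, -0.6633], [-0.4851, 0.7463]], R = [[4.1231, 2.4254], [0.0000, 4.2565]]

c_1 = (3, -2, -2); ‖c_1‖ = 4.1231, so q_1 = (0.7276, -0.4851, -0.4851).
q_1·c_2 = 0.7276·2 + (-0.4851)·(-4) + (-0.4851)·2 = 2.4254.
u_2 = c_2 − 2.4254·q_1 = (0.2353, -2.8235, 3.1765).
‖u_2‖ = 4.2565, so q_2 = (0.0553, -0.6633, 0.7463).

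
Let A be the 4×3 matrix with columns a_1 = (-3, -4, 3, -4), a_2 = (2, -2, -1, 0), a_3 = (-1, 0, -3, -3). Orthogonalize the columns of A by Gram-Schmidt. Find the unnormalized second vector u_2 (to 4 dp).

u_2 = (1.9400, -2.0800, -0.9400, -0.0800)

a_1 = (-3, -4, 3, -4); ‖a_1‖ = 7.0711, so e_1 = (-0.4243, -0.5657, 0.4243, -0.5657).
e_1·a_2 = (-0.4243)·2 + (-0.5657)·(-2) + 0.4243·(-1) + (-0.5657)·0 = -0.1414.
u_2 = a_2 + 0.1414·e_1 = (1.9400, -2.0800, -0.9400, -0.0800).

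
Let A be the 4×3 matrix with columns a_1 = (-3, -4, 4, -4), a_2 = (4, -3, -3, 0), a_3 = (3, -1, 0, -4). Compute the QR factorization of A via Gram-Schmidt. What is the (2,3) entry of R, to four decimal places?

a_1 = (-3, -4, 4, -4); ‖a_1‖ = 7.5498, so e_1 = (-0.3974, -0.5298, 0.5298, -0.5298).
e_1·a_2 = (-0.3974)·4 + (-0.5298)·(-3) + 0.5298·(-3) + (-0.5298)·0 = -1.5894.
u_2 = a_2 + 1.5894·e_1 = (3.3684, -3.8421, -2.1579, -0.8421).
‖u_2‖ = 5.6101, so e_2 = (0.6004, -0.6849, -0.3846, -0.1501).
r_{23} = e_2·a_3 = 3.0865.

r_{23} = 3.0865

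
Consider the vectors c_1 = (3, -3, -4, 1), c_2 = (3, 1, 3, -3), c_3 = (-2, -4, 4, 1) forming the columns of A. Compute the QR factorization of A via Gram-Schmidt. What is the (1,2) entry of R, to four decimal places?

r_{12} = -1.5213

c_1 = (3, -3, -4, 1); ‖c_1‖ = 5.9161, so e_1 = (0.5071, -0.5071, -0.6761, 0.1690).
r_{12} = e_1·c_2 = -1.5213.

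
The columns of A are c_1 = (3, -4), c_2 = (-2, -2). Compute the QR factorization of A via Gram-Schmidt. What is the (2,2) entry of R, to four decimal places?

c_1 = (3, -4); ‖c_1‖ = 5.0000, so e_1 = (0.6000, -0.8000).
e_1·c_2 = 0.6000·(-2) + (-0.8000)·(-2) = 0.4000.
u_2 = c_2 − 0.4000·e_1 = (-2.2400, -1.6800).
r_{22} = ‖u_2‖ = 2.8000.

r_{22} = 2.8000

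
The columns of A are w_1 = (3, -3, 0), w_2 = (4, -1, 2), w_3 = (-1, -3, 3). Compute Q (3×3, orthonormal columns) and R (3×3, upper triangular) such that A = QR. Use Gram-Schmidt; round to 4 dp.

w_1 = (3, -3, 0); ‖w_1‖ = 4.2426, so e_1 = (0.7071, -0.7071, 0.0000).
e_1·w_2 = 0.7071·4 + (-0.7071)·(-1) + 0.0000·2 = 3.5355.
u_2 = w_2 − 3.5355·e_1 = (1.5000, 1.5000, 2.0000).
‖u_2‖ = 2.9155, so e_2 = (0.5145, 0.5145, 0.6860).
e_1·w_3 = 0.7071·(-1) + (-0.7071)·(-3) + 0.0000·3 = 1.4142; e_2·w_3 = 0.5145·(-1) + 0.5145·(-3) + 0.6860·3 = 0.0000.
u_3 = w_3 − 1.4142·e_1 + 0.0000·e_2 = (-2.0000, -2.0000, 3.0000).
‖u_3‖ = 4.1231, so e_3 = (-0.4851, -0.4851, 0.7276).

Q = [[0.7071, 0.5145, -0.4851], [-0.7071, 0.5145, -0.4851], [0.0000, 0.6860, 0.7276]], R = [[4.2426, 3.5355, 1.4142], [0.0000, 2.9155, 0.0000], [0.0000, 0.0000, 4.1231]]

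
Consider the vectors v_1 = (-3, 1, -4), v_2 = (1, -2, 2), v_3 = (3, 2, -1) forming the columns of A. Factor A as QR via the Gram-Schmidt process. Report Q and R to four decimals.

Q = [[-0.5883, -0.3162, 0.7442], [0.1961, -0.9487, -0.2481], [-0.7845, 0.0000, -0.6202]], R = [[5.0990, -2.5495, -0.5883], [0.0000, 1.5811, -2.8460], [0.0000, 0.0000, 2.3567]]

v_1 = (-3, 1, -4); ‖v_1‖ = 5.0990, so e_1 = (-0.5883, 0.1961, -0.7845).
e_1·v_2 = (-0.5883)·1 + 0.1961·(-2) + (-0.7845)·2 = -2.5495.
u_2 = v_2 + 2.5495·e_1 = (-0.5000, -1.5000, 0.0000).
‖u_2‖ = 1.5811, so e_2 = (-0.3162, -0.9487, 0.0000).
e_1·v_3 = (-0.5883)·3 + 0.1961·2 + (-0.7845)·(-1) = -0.5883; e_2·v_3 = (-0.3162)·3 + (-0.9487)·2 + (0.0000)·(-1) = -2.8460.
u_3 = v_3 + 0.5883·e_1 + 2.8460·e_2 = (1.7538, -0.5846, -1.4615).
‖u_3‖ = 2.3567, so e_3 = (0.7442, -0.2481, -0.6202).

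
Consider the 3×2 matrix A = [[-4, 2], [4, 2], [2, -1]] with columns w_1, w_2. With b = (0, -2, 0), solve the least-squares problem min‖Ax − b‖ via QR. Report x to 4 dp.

w_1 = (-4, 4, 2); ‖w_1‖ = 6.0000, so q_1 = (-0.6667, 0.6667, 0.3333).
q_1·w_2 = (-0.6667)·2 + 0.6667·2 + 0.3333·(-1) = -0.3333.
u_2 = w_2 + 0.3333·q_1 = (1.7778, 2.2222, -0.8889).
‖u_2‖ = 2.9814, so q_2 = (0.5963, 0.7454, -0.2981).
Qᵀb = (-1.3333, -1.4907).
Back-substitute: x_2 = -1.4907/2.9814 = -0.5000.
x_1 = (-1.3333 + 0.3333·(-0.5000))/6.0000 = -0.2500.

x = (-0.2500, -0.5000)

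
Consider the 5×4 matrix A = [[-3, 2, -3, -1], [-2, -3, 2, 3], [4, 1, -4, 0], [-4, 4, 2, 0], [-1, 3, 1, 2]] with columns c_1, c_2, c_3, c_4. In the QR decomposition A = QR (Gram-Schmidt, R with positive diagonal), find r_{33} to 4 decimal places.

r_{33} = 4.6273

c_1 = (-3, -2, 4, -4, -1); ‖c_1‖ = 6.7823, so e_1 = (-0.4423, -0.2949, 0.5898, -0.5898, -0.1474).
e_1·c_2 = (-0.4423)·2 + (-0.2949)·(-3) + 0.5898·1 + (-0.5898)·4 + (-0.1474)·3 = -2.2116.
u_2 = c_2 + 2.2116·e_1 = (1.0217, -3.6522, 2.3043, 2.6957, 2.6739).
‖u_2‖ = 5.8403, so e_2 = (0.1749, -0.6253, 0.3946, 0.4616, 0.4578).
e_1·c_3 = (-0.4423)·(-3) + (-0.2949)·2 + 0.5898·(-4) + (-0.5898)·2 + (-0.1474)·1 = -2.9488; e_2·c_3 = 0.1749·(-3) + (-0.6253)·2 + 0.3946·(-4) + 0.4616·2 + 0.4578·1 = -1.9728.
u_3 = c_3 + 2.9488·e_1 + 1.9728·e_2 = (-3.9592, -0.1033, -1.4825, 1.1714, 1.4685).
r_{33} = ‖u_3‖ = 4.6273.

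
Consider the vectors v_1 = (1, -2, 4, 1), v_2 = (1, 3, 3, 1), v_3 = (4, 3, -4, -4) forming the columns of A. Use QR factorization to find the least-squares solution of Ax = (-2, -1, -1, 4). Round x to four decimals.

x = (-0.6351, -0.0436, -0.6509)

v_1 = (1, -2, 4, 1); ‖v_1‖ = 4.6904, so q_1 = (0.2132, -0.4264, 0.8528, 0.2132).
q_1·v_2 = 0.2132·1 + (-0.4264)·3 + 0.8528·3 + 0.2132·1 = 1.7056.
u_2 = v_2 − 1.7056·q_1 = (0.6364, 3.7273, 1.5455, 0.6364).
‖u_2‖ = 4.1341, so q_2 = (0.1539, 0.9016, 0.3738, 0.1539).
q_1·v_3 = 0.2132·4 + (-0.4264)·3 + 0.8528·(-4) + 0.2132·(-4) = -4.6904; q_2·v_3 = 0.1539·4 + 0.9016·3 + 0.3738·(-4) + 0.1539·(-4) = 1.2094.
u_3 = v_3 + 4.6904·q_1 − 1.2094·q_2 = (4.8138, -0.0904, -0.4521, -3.1862).
‖u_3‖ = 5.7911, so q_3 = (0.8312, -0.0156, -0.0781, -0.5502).
Qᵀb = (0.0000, -0.9676, -3.7695).
Back-substitute: x_3 = -3.7695/5.7911 = -0.6509.
x_2 = (-0.9676 − 1.2094·(-0.6509))/4.1341 = -0.0436.
x_1 = (0.0000 − 1.7056·(-0.0436) + 4.6904·(-0.6509))/4.6904 = -0.6351.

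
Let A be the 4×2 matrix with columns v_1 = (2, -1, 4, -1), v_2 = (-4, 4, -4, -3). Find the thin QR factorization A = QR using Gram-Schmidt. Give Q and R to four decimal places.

Q = [[0.4264, -0.3230], [-0.2132, 0.5356], [0.8528, 0.1020], [-0.2132, -0.7736]], R = [[4.6904, -5.3300], [0.0000, 5.3470]]

v_1 = (2, -1, 4, -1); ‖v_1‖ = 4.6904, so q_1 = (0.4264, -0.2132, 0.8528, -0.2132).
q_1·v_2 = 0.4264·(-4) + (-0.2132)·4 + 0.8528·(-4) + (-0.2132)·(-3) = -5.3300.
u_2 = v_2 + 5.3300·q_1 = (-1.7273, 2.8636, 0.5455, -4.1364).
‖u_2‖ = 5.3470, so q_2 = (-0.3230, 0.5356, 0.1020, -0.7736).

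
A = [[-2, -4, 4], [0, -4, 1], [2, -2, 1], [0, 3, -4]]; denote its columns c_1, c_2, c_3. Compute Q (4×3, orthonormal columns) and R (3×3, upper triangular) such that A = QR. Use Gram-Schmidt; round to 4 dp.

c_1 = (-2, 0, 2, 0); ‖c_1‖ = 2.8284, so q_1 = (-0.7071, 0.0000, 0.7071, 0.0000).
q_1·c_2 = (-0.7071)·(-4) + 0.0000·(-4) + 0.7071·(-2) + 0.0000·3 = 1.4142.
u_2 = c_2 − 1.4142·q_1 = (-3.0000, -4.0000, -3.0000, 3.0000).
‖u_2‖ = 6.5574, so q_2 = (-0.4575, -0.6100, -0.4575, 0.4575).
q_1·c_3 = (-0.7071)·4 + 0.0000·1 + 0.7071·1 + 0.0000·(-4) = -2.1213; q_2·c_3 = (-0.4575)·4 + (-0.6100)·1 + (-0.4575)·1 + 0.4575·(-4) = -4.7275.
u_3 = c_3 + 2.1213·q_1 + 4.7275·q_2 = (0.3372, -1.8837, 0.3372, -1.8372).
‖u_3‖ = 2.6742, so q_3 = (0.1261, -0.7044, 0.1261, -0.6870).

Q = [[-0.7071, -0.4575, 0.1261], [0.0000, -0.6100, -0.7044], [0.7071, -0.4575, 0.1261], [0.0000, 0.4575, -0.6870]], R = [[2.8284, 1.4142, -2.1213], [0.0000, 6.5574, -4.7275], [0.0000, 0.0000, 2.6742]]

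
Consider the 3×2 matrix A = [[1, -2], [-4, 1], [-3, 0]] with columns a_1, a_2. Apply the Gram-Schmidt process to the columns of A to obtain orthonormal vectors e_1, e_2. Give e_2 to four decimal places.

e_1 = a_1/‖a_1‖ = (1, -4, -3)/5.0990 = (0.1961, -0.7845, -0.5883).
r_{12} = e_1·a_2 = -1.1767.
u_2 = a_2 + 1.1767·e_1 = (-1.7692, 0.0769, -0.6923).
‖u_2‖ = 1.9014, so e_2 = (-0.9305, 0.0405, -0.3641).

e_2 = (-0.9305, 0.0405, -0.3641)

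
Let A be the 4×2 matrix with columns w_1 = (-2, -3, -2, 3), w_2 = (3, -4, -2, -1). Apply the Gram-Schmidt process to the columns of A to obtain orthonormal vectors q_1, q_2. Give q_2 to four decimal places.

w_1 = (-2, -3, -2, 3); ‖w_1‖ = 5.0990, so q_1 = (-0.3922, -0.5883, -0.3922, 0.5883).
q_1·w_2 = (-0.3922)·3 + (-0.5883)·(-4) + (-0.3922)·(-2) + 0.5883·(-1) = 1.3728.
u_2 = w_2 − 1.3728·q_1 = (3.5385, -3.1923, -1.4615, -1.8077).
‖u_2‖ = 5.3024, so q_2 = (0.6673, -0.6021, -0.2756, -0.3409).

q_2 = (0.6673, -0.6021, -0.2756, -0.3409)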